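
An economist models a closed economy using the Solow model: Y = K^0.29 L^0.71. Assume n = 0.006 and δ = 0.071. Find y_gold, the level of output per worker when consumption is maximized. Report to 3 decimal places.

y_gold ≈ 1.719

n + δ = 0.006 + 0.071 = 0.077.
Setting f'(k) = n+δ gives 0.29·k^(0.29−1) = 0.077, hence k_gold = (0.29/0.077)^(1/0.71) ≈ 6.4735.
Output: y_gold = k_gold^0.29 = 6.4735^0.29 ≈ 1.7188.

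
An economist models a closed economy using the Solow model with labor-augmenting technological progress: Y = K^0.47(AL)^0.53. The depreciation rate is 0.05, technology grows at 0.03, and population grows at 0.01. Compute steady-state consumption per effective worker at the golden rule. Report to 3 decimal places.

c_gold ≈ 2.295

Capital per effective worker breaks even when investment replaces (n + g + δ)·k; here n + g + δ = 0.09.
Maximizing c = f(k) − (n+g+δ)·k gives f'(k) = n+g+δ, i.e. 0.47·k^(0.47−1) = 0.09, so k_gold = (0.47/0.09)^(1/0.53) ≈ 22.6175.
y_gold = 22.6175^0.47 ≈ 4.3310.
c_gold = y_gold − (n+g+δ)·k_gold = 4.3310 − 0.09·22.6175 ≈ 2.2954.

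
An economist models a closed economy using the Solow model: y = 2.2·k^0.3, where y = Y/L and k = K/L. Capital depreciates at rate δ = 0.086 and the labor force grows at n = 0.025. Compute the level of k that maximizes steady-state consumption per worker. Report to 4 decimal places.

Break-even investment rate: n + δ = 0.025 + 0.086 = 0.111.
At the golden rule the marginal product of capital equals n+δ: 0.3·2.2·k^(0.3−1) = 0.111. Solving, k_gold = (0.3·2.2/0.111)^(1/0.7) ≈ 12.7653.

k_gold ≈ 12.7653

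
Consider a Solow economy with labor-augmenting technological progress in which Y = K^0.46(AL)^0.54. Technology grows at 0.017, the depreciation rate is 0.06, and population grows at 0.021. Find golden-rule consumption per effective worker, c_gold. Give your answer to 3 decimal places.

c_gold ≈ 2.016

Break-even investment rate: n + g + δ = 0.021 + 0.017 + 0.06 = 0.098.
Golden rule sets MPK = n+g+δ: 0.46·k^(0.46−1) = 0.098, so k_gold = (0.46/0.098)^(1/0.54) ≈ 17.5217.
y_gold = 17.5217^0.46 ≈ 3.7329.
c_gold = y_gold − (n+g+δ)·k_gold = 3.7329 − 0.098·17.5217 ≈ 2.0158.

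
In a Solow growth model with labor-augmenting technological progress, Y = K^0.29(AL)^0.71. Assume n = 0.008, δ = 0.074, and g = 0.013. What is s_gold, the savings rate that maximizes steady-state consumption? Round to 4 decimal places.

s_gold = 0.2900

n + g + δ = 0.008 + 0.013 + 0.074 = 0.095.
At the golden rule MPK = n+g+δ, and in any Cobb-Douglas steady state s = (n+g+δ)·k/y = MPK·k/y = capital's share 0.29.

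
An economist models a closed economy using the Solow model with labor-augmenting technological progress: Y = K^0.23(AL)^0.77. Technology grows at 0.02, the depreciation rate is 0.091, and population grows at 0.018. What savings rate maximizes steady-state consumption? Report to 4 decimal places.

Break-even investment rate: n + g + δ = 0.018 + 0.02 + 0.091 = 0.129.
At the golden rule MPK = n+g+δ, and in any Cobb-Douglas steady state s = (n+g+δ)·k/y = MPK·k/y = capital's share 0.23.

s_gold = 0.2300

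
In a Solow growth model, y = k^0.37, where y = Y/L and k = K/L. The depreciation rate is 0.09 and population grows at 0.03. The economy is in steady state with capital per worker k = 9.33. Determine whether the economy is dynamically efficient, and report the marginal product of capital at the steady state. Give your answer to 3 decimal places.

Break-even investment rate: n + δ = 0.03 + 0.09 = 0.12.
MPK = 0.37·k^(0.37−1) = 0.37·9.33^(-0.63) ≈ 0.0906.
MPK < 0.12, so the economy is dynamically inefficient (over-saving).

dynamically inefficient; MPK ≈ 0.091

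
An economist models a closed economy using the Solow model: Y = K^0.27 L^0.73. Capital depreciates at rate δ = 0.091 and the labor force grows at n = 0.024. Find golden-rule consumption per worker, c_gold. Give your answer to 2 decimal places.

n + δ = 0.024 + 0.091 = 0.115.
Setting f'(k) = n+δ gives 0.27·k^(0.27−1) = 0.115, hence k_gold = (0.27/0.115)^(1/0.73) ≈ 3.2193.
y_gold = 3.2193^0.27 ≈ 1.3712.
c_gold = y_gold − (n+δ)·k_gold = 1.3712 − 0.115·3.2193 ≈ 1.0010.

c_gold ≈ 1.00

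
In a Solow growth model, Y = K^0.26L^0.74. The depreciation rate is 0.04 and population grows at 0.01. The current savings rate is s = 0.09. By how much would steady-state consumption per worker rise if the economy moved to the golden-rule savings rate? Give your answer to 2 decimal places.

The effective depreciation rate is n + δ = 0.01 + 0.04 = 0.05.
Current steady state (s = 0.09): k* = (0.09/0.05)^(1/0.74) ≈ 2.2129, y* = 2.2129^0.26 ≈ 1.2294, c* = (1−0.09)·1.2294 ≈ 1.1187.
At the golden rule the marginal product of capital equals n+δ: 0.26·k^(0.26−1) = 0.05. Solving, k_gold = (0.26/0.05)^(1/0.74) ≈ 9.2805.
y_gold = 9.2805^0.26 ≈ 1.7847, c_gold = y_gold − 0.05·k_gold ≈ 1.3207.
Gain: Δc = 1.3207 − 1.1187 ≈ 0.2019.

Δc ≈ 0.20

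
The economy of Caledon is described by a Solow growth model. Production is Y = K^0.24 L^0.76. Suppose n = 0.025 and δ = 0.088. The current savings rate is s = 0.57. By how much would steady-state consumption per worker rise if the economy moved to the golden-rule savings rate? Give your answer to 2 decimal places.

Δc ≈ 0.25

The effective depreciation rate is n + δ = 0.025 + 0.088 = 0.113.
Current steady state (s = 0.57): k* = (0.57/0.113)^(1/0.76) ≈ 8.4088, y* = 8.4088^0.24 ≈ 1.6670, c* = (1−0.57)·1.6670 ≈ 0.7168.
Golden rule sets MPK = n+δ: 0.24·k^(0.24−1) = 0.113, so k_gold = (0.24/0.113)^(1/0.76) ≈ 2.6943.
y_gold = 2.6943^0.24 ≈ 1.2685, c_gold = y_gold − 0.113·k_gold ≈ 0.9641.
Gain: Δc = 0.9641 − 0.7168 ≈ 0.2473.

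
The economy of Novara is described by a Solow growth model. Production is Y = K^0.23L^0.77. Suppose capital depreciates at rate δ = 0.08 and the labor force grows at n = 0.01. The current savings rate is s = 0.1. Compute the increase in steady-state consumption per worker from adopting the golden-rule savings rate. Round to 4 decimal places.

Δc ≈ 0.0903

The effective depreciation rate is n + δ = 0.01 + 0.08 = 0.09.
Current steady state (s = 0.1): k* = (0.1/0.09)^(1/0.77) ≈ 1.1466, y* = 1.1466^0.23 ≈ 1.0320, c* = (1−0.1)·1.0320 ≈ 0.9288.
Maximizing c = f(k) − (n+δ)·k gives f'(k) = n+δ, i.e. 0.23·k^(0.23−1) = 0.09, so k_gold = (0.23/0.09)^(1/0.77) ≈ 3.3822.
y_gold = 3.3822^0.23 ≈ 1.3235, c_gold = y_gold − 0.09·k_gold ≈ 1.0191.
Gain: Δc = 1.0191 − 0.9288 ≈ 0.0903.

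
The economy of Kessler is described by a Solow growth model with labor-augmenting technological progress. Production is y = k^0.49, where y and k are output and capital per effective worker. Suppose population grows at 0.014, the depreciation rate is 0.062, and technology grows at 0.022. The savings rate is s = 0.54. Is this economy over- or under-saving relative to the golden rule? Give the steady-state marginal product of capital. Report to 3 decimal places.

over-saving; MPK ≈ 0.089

n + g + δ = 0.014 + 0.022 + 0.062 = 0.098.
Steady-state k*: s·k^0.49 = 0.098·k gives k* = (0.54/0.098)^(1/0.51) ≈ 28.3968.
MPK = 0.49·28.3968^(-0.51) ≈ 0.0889.
MPK < n+g+δ = 0.098, so the economy is dynamically inefficient (over-saving).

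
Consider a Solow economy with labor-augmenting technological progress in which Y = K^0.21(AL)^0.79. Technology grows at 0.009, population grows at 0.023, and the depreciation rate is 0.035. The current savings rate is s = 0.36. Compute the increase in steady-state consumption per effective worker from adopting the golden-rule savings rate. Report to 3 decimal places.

Δc ≈ 0.070

The effective depreciation rate is n + g + δ = 0.023 + 0.009 + 0.035 = 0.067.
Current steady state (s = 0.36): k* = (0.36/0.067)^(1/0.79) ≈ 8.4012, y* = 8.4012^0.21 ≈ 1.5635, c* = (1−0.36)·1.5635 ≈ 1.0007.
At the golden rule the marginal product of capital equals n+g+δ: 0.21·k^(0.21−1) = 0.067. Solving, k_gold = (0.21/0.067)^(1/0.79) ≈ 4.2465.
y_gold = 4.2465^0.21 ≈ 1.3548, c_gold = y_gold − 0.067·k_gold ≈ 1.0703.
Gain: Δc = 1.0703 − 1.0007 ≈ 0.0696.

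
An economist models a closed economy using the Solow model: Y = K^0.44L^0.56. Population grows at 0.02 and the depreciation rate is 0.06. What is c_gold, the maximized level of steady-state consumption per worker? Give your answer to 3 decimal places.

The effective depreciation rate is n + δ = 0.02 + 0.06 = 0.08.
At the golden rule the marginal product of capital equals n+δ: 0.44·k^(0.44−1) = 0.08. Solving, k_gold = (0.44/0.08)^(1/0.56) ≈ 20.9931.
y_gold = 20.9931^0.44 ≈ 3.8169.
c_gold = y_gold − (n+δ)·k_gold = 3.8169 − 0.08·20.9931 ≈ 2.1375.

c_gold ≈ 2.137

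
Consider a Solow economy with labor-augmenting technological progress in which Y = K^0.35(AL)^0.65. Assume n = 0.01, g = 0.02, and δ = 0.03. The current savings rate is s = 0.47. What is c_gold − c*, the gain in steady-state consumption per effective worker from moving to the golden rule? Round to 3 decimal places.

Capital per effective worker breaks even when investment replaces (n + g + δ)·k; here n + g + δ = 0.06.
Current steady state (s = 0.47): k* = (0.47/0.06)^(1/0.65) ≈ 23.7303, y* = 23.7303^0.35 ≈ 3.0294, c* = (1−0.47)·3.0294 ≈ 1.6056.
Setting f'(k) = n+g+δ gives 0.35·k^(0.35−1) = 0.06, hence k_gold = (0.35/0.06)^(1/0.65) ≈ 15.0776.
y_gold = 15.0776^0.35 ≈ 2.5847, c_gold = y_gold − 0.06·k_gold ≈ 1.6801.
Gain: Δc = 1.6801 − 1.6056 ≈ 0.0745.

Δc ≈ 0.075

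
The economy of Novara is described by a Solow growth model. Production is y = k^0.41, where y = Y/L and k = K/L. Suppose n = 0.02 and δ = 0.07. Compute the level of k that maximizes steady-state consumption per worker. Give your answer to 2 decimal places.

n + δ = 0.02 + 0.07 = 0.09.
At the golden rule the marginal product of capital equals n+δ: 0.41·k^(0.41−1) = 0.09. Solving, k_gold = (0.41/0.09)^(1/0.59) ≈ 13.0669.

k_gold ≈ 13.07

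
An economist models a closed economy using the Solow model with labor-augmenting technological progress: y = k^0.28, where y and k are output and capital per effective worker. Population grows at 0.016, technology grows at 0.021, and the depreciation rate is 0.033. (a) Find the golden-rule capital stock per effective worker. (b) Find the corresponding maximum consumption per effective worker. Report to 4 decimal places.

(a) k_gold ≈ 6.8580; (b) c_gold ≈ 1.2344

n + g + δ = 0.016 + 0.021 + 0.033 = 0.07.
Golden rule sets MPK = n+g+δ: 0.28·k^(0.28−1) = 0.07, so k_gold = (0.28/0.07)^(1/0.72) ≈ 6.8580.
y_gold = 6.8580^0.28 ≈ 1.7145; c_gold = y_gold − 0.07·k_gold ≈ 1.2344.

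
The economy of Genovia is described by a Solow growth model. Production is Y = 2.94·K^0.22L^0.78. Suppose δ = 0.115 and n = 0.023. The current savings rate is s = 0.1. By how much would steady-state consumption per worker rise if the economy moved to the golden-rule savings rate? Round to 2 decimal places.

Δc ≈ 0.27

n + δ = 0.023 + 0.115 = 0.138.
Current steady state (s = 0.1): k* = (0.1·2.94/0.138)^(1/0.78) ≈ 2.6370, y* = 2.94·2.6370^0.22 ≈ 3.6391, c* = (1−0.1)·3.6391 ≈ 3.2752.
Golden rule sets MPK = n+δ: 0.22·2.94·k^(0.22−1) = 0.138, so k_gold = (0.22·2.94/0.138)^(1/0.78) ≈ 7.2463.
y_gold = 2.94·7.2463^0.22 ≈ 4.5454, c_gold = y_gold − 0.138·k_gold ≈ 3.5454.
Gain: Δc = 3.5454 − 3.2752 ≈ 0.2702.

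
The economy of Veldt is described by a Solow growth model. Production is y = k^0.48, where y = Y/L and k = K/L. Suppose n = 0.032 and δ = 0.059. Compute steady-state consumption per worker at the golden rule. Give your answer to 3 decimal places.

Capital per worker breaks even when investment replaces (n + δ)·k; here n + δ = 0.091.
Setting f'(k) = n+δ gives 0.48·k^(0.48−1) = 0.091, hence k_gold = (0.48/0.091)^(1/0.52) ≈ 24.4819.
y_gold = 24.4819^0.48 ≈ 4.6414.
c_gold = y_gold − (n+δ)·k_gold = 4.6414 − 0.091·24.4819 ≈ 2.4135.

c_gold ≈ 2.414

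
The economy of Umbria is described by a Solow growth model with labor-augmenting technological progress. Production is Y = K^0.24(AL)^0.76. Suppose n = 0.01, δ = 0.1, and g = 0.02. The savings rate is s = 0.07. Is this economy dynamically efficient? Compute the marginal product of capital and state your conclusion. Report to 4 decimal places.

n + g + δ = 0.01 + 0.02 + 0.1 = 0.13.
Steady-state k*: s·k^0.24 = 0.13·k gives k* = (0.07/0.13)^(1/0.76) ≈ 0.4428.
MPK = 0.24·0.4428^(-0.76) ≈ 0.4457.
MPK > n+g+δ = 0.13, so the economy is dynamically efficient (under-saving).

dynamically efficient; MPK ≈ 0.4457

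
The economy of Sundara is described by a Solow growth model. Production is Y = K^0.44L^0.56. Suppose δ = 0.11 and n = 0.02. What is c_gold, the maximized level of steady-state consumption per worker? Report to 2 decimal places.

c_gold ≈ 1.46

Break-even investment rate: n + δ = 0.02 + 0.11 = 0.13.
At the golden rule the marginal product of capital equals n+δ: 0.44·k^(0.44−1) = 0.13. Solving, k_gold = (0.44/0.13)^(1/0.56) ≈ 8.8217.
y_gold = 8.8217^0.44 ≈ 2.6064.
c_gold = y_gold − (n+δ)·k_gold = 2.6064 − 0.13·8.8217 ≈ 1.4596.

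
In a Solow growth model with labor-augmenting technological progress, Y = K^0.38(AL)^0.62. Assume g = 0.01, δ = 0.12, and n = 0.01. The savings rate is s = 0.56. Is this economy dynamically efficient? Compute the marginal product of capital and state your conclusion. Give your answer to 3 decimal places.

dynamically inefficient; MPK ≈ 0.095

n + g + δ = 0.01 + 0.01 + 0.12 = 0.14.
Steady-state k*: s·k^0.38 = 0.14·k gives k* = (0.56/0.14)^(1/0.62) ≈ 9.3554.
MPK = 0.38·9.3554^(-0.62) ≈ 0.0950.
MPK < n+g+δ = 0.14, so the economy is dynamically inefficient (over-saving).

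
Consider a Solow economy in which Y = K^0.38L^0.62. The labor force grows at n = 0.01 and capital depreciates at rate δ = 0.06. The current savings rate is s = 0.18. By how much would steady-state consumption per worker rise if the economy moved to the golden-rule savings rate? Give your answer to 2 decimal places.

Break-even investment rate: n + δ = 0.01 + 0.06 = 0.07.
Current steady state (s = 0.18): k* = (0.18/0.07)^(1/0.62) ≈ 4.5875, y* = 4.5875^0.38 ≈ 1.7840, c* = (1−0.18)·1.7840 ≈ 1.4629.
Maximizing c = f(k) − (n+δ)·k gives f'(k) = n+δ, i.e. 0.38·k^(0.38−1) = 0.07, so k_gold = (0.38/0.07)^(1/0.62) ≈ 15.3101.
y_gold = 15.3101^0.38 ≈ 2.8203, c_gold = y_gold − 0.07·k_gold ≈ 1.7486.
Gain: Δc = 1.7486 − 1.4629 ≈ 0.2857.

Δc ≈ 0.29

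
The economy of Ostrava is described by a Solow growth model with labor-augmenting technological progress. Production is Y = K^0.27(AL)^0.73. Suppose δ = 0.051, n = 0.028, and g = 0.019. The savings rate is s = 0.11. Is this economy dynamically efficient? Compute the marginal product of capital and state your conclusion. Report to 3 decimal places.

n + g + δ = 0.028 + 0.019 + 0.051 = 0.098.
Steady-state k*: s·k^0.27 = 0.098·k gives k* = (0.11/0.098)^(1/0.73) ≈ 1.1714.
MPK = 0.27·1.1714^(-0.73) ≈ 0.2405.
MPK > n+g+δ = 0.098, so the economy is dynamically efficient (under-saving).

dynamically efficient; MPK ≈ 0.241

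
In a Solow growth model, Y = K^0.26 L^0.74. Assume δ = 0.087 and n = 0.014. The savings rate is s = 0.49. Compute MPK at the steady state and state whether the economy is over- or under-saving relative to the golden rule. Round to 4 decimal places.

The effective depreciation rate is n + δ = 0.014 + 0.087 = 0.101.
Steady-state k*: s·k^0.26 = 0.101·k gives k* = (0.49/0.101)^(1/0.74) ≈ 8.4500.
MPK = 0.26·8.4500^(-0.74) ≈ 0.0536.
MPK < n+δ = 0.101, so the economy is dynamically inefficient (over-saving).

over-saving; MPK ≈ 0.0536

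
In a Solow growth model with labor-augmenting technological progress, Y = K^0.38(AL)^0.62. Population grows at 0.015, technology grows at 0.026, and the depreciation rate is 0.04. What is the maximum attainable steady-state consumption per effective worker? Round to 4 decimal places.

Break-even investment rate: n + g + δ = 0.015 + 0.026 + 0.04 = 0.081.
Golden rule sets MPK = n+g+δ: 0.38·k^(0.38−1) = 0.081, so k_gold = (0.38/0.081)^(1/0.62) ≈ 12.0987.
y_gold = 12.0987^0.38 ≈ 2.5789.
c_gold = y_gold − (n+g+δ)·k_gold = 2.5789 − 0.081·12.0987 ≈ 1.5989.

c_gold ≈ 1.5989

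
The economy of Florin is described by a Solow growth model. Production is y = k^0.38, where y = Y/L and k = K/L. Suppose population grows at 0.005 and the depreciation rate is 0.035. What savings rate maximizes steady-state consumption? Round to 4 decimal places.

s_gold = 0.3800

Break-even investment rate: n + δ = 0.005 + 0.035 = 0.04.
At the golden rule MPK = n+δ, and in any Cobb-Douglas steady state s = (n+δ)·k/y = MPK·k/y = capital's share 0.38.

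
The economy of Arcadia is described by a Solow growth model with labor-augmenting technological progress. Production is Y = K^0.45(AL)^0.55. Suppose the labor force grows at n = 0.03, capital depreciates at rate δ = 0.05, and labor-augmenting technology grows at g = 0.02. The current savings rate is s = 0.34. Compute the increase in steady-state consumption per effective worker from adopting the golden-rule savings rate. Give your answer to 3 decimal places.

Break-even investment rate: n + g + δ = 0.03 + 0.02 + 0.05 = 0.1.
Current steady state (s = 0.34): k* = (0.34/0.1)^(1/0.55) ≈ 9.2539, y* = 9.2539^0.45 ≈ 2.7217, c* = (1−0.34)·2.7217 ≈ 1.7963.
Maximizing c = f(k) − (n+g+δ)·k gives f'(k) = n+g+δ, i.e. 0.45·k^(0.45−1) = 0.1, so k_gold = (0.45/0.1)^(1/0.55) ≈ 15.4049.
y_gold = 15.4049^0.45 ≈ 3.4233, c_gold = y_gold − 0.1·k_gold ≈ 1.8828.
Gain: Δc = 1.8828 − 1.7963 ≈ 0.0865.

Δc ≈ 0.086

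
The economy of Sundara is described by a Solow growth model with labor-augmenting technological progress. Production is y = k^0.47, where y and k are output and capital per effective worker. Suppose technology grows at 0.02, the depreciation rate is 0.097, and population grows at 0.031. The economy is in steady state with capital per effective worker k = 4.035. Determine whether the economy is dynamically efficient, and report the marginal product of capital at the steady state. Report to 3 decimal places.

Break-even investment rate: n + g + δ = 0.031 + 0.02 + 0.097 = 0.148.
MPK = 0.47·k^(0.47−1) = 0.47·4.035^(-0.53) ≈ 0.2244.
MPK > 0.148, so the economy is dynamically efficient (under-saving).

dynamically efficient; MPK ≈ 0.224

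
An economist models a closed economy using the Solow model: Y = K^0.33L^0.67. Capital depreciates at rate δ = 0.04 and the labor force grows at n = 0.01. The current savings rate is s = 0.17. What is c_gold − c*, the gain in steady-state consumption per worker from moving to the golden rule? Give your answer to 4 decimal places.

n + δ = 0.01 + 0.04 = 0.05.
Current steady state (s = 0.17): k* = (0.17/0.05)^(1/0.67) ≈ 6.2123, y* = 6.2123^0.33 ≈ 1.8271, c* = (1−0.17)·1.8271 ≈ 1.5165.
Setting f'(k) = n+δ gives 0.33·k^(0.33−1) = 0.05, hence k_gold = (0.33/0.05)^(1/0.67) ≈ 16.7186.
y_gold = 16.7186^0.33 ≈ 2.5331, c_gold = y_gold − 0.05·k_gold ≈ 1.6972.
Gain: Δc = 1.6972 − 1.5165 ≈ 0.1807.

Δc ≈ 0.1807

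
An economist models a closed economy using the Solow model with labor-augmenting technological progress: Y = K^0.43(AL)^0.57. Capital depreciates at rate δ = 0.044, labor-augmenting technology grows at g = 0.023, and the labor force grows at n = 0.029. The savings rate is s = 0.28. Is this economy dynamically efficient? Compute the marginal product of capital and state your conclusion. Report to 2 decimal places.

Capital per effective worker breaks even when investment replaces (n + g + δ)·k; here n + g + δ = 0.096.
Steady-state k*: s·k^0.43 = 0.096·k gives k* = (0.28/0.096)^(1/0.57) ≈ 6.5402.
MPK = 0.43·6.5402^(-0.57) ≈ 0.1474.
MPK > n+g+δ = 0.096, so the economy is dynamically efficient (under-saving).

dynamically efficient; MPK ≈ 0.15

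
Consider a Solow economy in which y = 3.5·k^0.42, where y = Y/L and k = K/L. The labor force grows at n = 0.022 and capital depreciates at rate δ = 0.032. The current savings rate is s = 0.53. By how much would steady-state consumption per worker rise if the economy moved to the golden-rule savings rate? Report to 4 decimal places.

Δc ≈ 0.9103

The effective depreciation rate is n + δ = 0.022 + 0.032 = 0.054.
Current steady state (s = 0.53): k* = (0.53·3.5/0.054)^(1/0.58) ≈ 444.8258, y* = 3.5·444.8258^0.42 ≈ 45.3219, c* = (1−0.53)·45.3219 ≈ 21.3013.
Setting f'(k) = n+δ gives 0.42·3.5·k^(0.42−1) = 0.054, hence k_gold = (0.42·3.5/0.054)^(1/0.58) ≈ 297.8559.
y_gold = 3.5·297.8559^0.42 ≈ 38.2958, c_gold = y_gold − 0.054·k_gold ≈ 22.2115.
Gain: Δc = 22.2115 − 21.3013 ≈ 0.9103.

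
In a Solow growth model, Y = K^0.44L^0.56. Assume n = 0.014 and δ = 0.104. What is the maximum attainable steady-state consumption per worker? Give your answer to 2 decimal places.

The effective depreciation rate is n + δ = 0.014 + 0.104 = 0.118.
Maximizing c = f(k) − (n+δ)·k gives f'(k) = n+δ, i.e. 0.44·k^(0.44−1) = 0.118, so k_gold = (0.44/0.118)^(1/0.56) ≈ 10.4873.
y_gold = 10.4873^0.44 ≈ 2.8125.
c_gold = y_gold − (n+δ)·k_gold = 2.8125 − 0.118·10.4873 ≈ 1.5750.

c_gold ≈ 1.57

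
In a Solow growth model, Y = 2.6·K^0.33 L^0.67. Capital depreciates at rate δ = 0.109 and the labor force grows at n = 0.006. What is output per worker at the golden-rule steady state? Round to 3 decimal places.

y_gold ≈ 6.996

Capital per worker breaks even when investment replaces (n + δ)·k; here n + δ = 0.115.
Maximizing c = f(k) − (n+δ)·k gives f'(k) = n+δ, i.e. 0.33·2.6·k^(0.33−1) = 0.115, so k_gold = (0.33·2.6/0.115)^(1/0.67) ≈ 20.0757.
Output: y_gold = 2.6·k_gold^0.33 = 2.6·20.0757^0.33 ≈ 6.9961.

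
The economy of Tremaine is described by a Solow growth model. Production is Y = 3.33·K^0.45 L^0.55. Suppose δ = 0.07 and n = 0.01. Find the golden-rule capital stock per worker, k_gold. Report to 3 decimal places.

n + δ = 0.01 + 0.07 = 0.08.
At the golden rule the marginal product of capital equals n+δ: 0.45·3.33·k^(0.45−1) = 0.08. Solving, k_gold = (0.45·3.33/0.08)^(1/0.55) ≈ 205.9481.

k_gold ≈ 205.948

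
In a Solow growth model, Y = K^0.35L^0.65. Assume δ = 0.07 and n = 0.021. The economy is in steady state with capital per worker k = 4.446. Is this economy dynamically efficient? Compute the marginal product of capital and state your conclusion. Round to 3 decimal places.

Break-even investment rate: n + δ = 0.021 + 0.07 = 0.091.
MPK = 0.35·k^(0.35−1) = 0.35·4.446^(-0.65) ≈ 0.1327.
MPK > 0.091, so the economy is dynamically efficient (under-saving).

dynamically efficient; MPK ≈ 0.133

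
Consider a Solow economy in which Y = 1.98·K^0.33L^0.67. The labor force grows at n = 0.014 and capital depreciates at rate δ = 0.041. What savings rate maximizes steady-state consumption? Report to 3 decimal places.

Break-even investment rate: n + δ = 0.014 + 0.041 = 0.055.
At the golden rule MPK = n+δ, and in any Cobb-Douglas steady state s = (n+δ)·k/y = MPK·k/y = capital's share 0.33.

s_gold = 0.330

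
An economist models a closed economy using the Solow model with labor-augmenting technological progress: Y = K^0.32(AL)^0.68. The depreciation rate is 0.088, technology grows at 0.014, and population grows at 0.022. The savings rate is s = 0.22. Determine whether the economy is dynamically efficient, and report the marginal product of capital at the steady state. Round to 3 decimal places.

Break-even investment rate: n + g + δ = 0.022 + 0.014 + 0.088 = 0.124.
Steady-state k*: s·k^0.32 = 0.124·k gives k* = (0.22/0.124)^(1/0.68) ≈ 2.3237.
MPK = 0.32·2.3237^(-0.68) ≈ 0.1804.
MPK > n+g+δ = 0.124, so the economy is dynamically efficient (under-saving).

dynamically efficient; MPK ≈ 0.180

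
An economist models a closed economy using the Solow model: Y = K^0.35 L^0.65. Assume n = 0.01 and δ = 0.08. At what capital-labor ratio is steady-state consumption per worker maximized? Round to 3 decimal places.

Break-even investment rate: n + δ = 0.01 + 0.08 = 0.09.
Maximizing c = f(k) − (n+δ)·k gives f'(k) = n+δ, i.e. 0.35·k^(0.35−1) = 0.09, so k_gold = (0.35/0.09)^(1/0.65) ≈ 8.0802.

k_gold ≈ 8.080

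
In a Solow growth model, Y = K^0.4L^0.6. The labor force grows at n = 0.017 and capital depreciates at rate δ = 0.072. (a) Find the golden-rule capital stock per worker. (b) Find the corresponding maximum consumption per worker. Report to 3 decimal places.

(a) k_gold ≈ 12.240; (b) c_gold ≈ 1.634

n + δ = 0.017 + 0.072 = 0.089.
Setting f'(k) = n+δ gives 0.4·k^(0.4−1) = 0.089, hence k_gold = (0.4/0.089)^(1/0.6) ≈ 12.2401.
y_gold = 12.2401^0.4 ≈ 2.7234; c_gold = y_gold − 0.089·k_gold ≈ 1.6340.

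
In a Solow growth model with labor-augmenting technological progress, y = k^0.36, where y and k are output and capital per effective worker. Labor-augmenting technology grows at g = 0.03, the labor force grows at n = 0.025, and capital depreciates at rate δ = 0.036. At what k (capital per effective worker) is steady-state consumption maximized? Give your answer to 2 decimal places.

Capital per effective worker breaks even when investment replaces (n + g + δ)·k; here n + g + δ = 0.091.
Golden rule sets MPK = n+g+δ: 0.36·k^(0.36−1) = 0.091, so k_gold = (0.36/0.091)^(1/0.64) ≈ 8.5747.

k_gold ≈ 8.57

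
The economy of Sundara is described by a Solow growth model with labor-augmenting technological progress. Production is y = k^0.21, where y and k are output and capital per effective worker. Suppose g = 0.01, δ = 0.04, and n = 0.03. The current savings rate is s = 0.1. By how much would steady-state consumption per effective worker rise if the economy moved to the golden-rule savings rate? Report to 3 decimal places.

Δc ≈ 0.066

n + g + δ = 0.03 + 0.01 + 0.04 = 0.08.
Current steady state (s = 0.1): k* = (0.1/0.08)^(1/0.79) ≈ 1.3264, y* = 1.3264^0.21 ≈ 1.0611, c* = (1−0.1)·1.0611 ≈ 0.9550.
Golden rule sets MPK = n+g+δ: 0.21·k^(0.21−1) = 0.08, so k_gold = (0.21/0.08)^(1/0.79) ≈ 3.3927.
y_gold = 3.3927^0.21 ≈ 1.2925, c_gold = y_gold − 0.08·k_gold ≈ 1.0210.
Gain: Δc = 1.0210 − 0.9550 ≈ 0.0660.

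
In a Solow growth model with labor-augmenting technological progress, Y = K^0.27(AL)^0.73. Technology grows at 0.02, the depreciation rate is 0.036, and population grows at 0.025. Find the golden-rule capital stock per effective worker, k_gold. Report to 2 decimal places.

k_gold ≈ 5.20

The effective depreciation rate is n + g + δ = 0.025 + 0.02 + 0.036 = 0.081.
Maximizing c = f(k) − (n+g+δ)·k gives f'(k) = n+g+δ, i.e. 0.27·k^(0.27−1) = 0.081, so k_gold = (0.27/0.081)^(1/0.73) ≈ 5.2032.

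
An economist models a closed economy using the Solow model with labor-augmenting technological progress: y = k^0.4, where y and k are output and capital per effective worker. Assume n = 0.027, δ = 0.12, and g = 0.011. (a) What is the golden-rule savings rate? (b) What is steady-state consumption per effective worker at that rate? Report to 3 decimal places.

(a) s_gold = 0.400; (b) c_gold ≈ 1.115

The effective depreciation rate is n + g + δ = 0.027 + 0.011 + 0.12 = 0.158.
For Cobb-Douglas, s_gold equals capital's share: s_gold = 0.4.
Maximizing c = f(k) − (n+g+δ)·k gives f'(k) = n+g+δ, i.e. 0.4·k^(0.4−1) = 0.158, so k_gold = (0.4/0.158)^(1/0.6) ≈ 4.7026.
y_gold = 4.7026^0.4 ≈ 1.8575; c_gold = (1−0.4)·y_gold ≈ 1.1145.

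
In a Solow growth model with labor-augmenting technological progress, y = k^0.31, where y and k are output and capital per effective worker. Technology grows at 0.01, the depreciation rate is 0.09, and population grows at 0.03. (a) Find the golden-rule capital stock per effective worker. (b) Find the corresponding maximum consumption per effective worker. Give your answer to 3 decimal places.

(a) k_gold ≈ 3.524; (b) c_gold ≈ 1.020

Break-even investment rate: n + g + δ = 0.03 + 0.01 + 0.09 = 0.13.
Setting f'(k) = n+g+δ gives 0.31·k^(0.31−1) = 0.13, hence k_gold = (0.31/0.13)^(1/0.69) ≈ 3.5236.
y_gold = 3.5236^0.31 ≈ 1.4776; c_gold = y_gold − 0.13·k_gold ≈ 1.0196.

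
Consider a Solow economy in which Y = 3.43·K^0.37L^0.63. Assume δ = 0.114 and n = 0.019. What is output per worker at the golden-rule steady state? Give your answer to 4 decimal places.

y_gold ≈ 12.9015

n + δ = 0.019 + 0.114 = 0.133.
Golden rule sets MPK = n+δ: 0.37·3.43·k^(0.37−1) = 0.133, so k_gold = (0.37·3.43/0.133)^(1/0.63) ≈ 35.8914.
Output: y_gold = 3.43·k_gold^0.37 = 3.43·35.8914^0.37 ≈ 12.9015.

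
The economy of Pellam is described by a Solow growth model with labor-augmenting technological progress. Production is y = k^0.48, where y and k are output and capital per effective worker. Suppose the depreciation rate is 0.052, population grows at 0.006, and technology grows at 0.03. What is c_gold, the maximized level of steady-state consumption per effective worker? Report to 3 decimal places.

c_gold ≈ 2.489

Capital per effective worker breaks even when investment replaces (n + g + δ)·k; here n + g + δ = 0.088.
Golden rule sets MPK = n+g+δ: 0.48·k^(0.48−1) = 0.088, so k_gold = (0.48/0.088)^(1/0.52) ≈ 26.1122.
y_gold = 26.1122^0.48 ≈ 4.7872.
c_gold = y_gold − (n+g+δ)·k_gold = 4.7872 − 0.088·26.1122 ≈ 2.4894.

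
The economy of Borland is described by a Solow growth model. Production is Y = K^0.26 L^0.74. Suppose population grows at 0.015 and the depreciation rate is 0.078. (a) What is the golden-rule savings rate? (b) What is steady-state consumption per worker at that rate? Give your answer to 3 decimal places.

Capital per worker breaks even when investment replaces (n + δ)·k; here n + δ = 0.093.
For Cobb-Douglas, s_gold equals capital's share: s_gold = 0.26.
Maximizing c = f(k) − (n+δ)·k gives f'(k) = n+δ, i.e. 0.26·k^(0.26−1) = 0.093, so k_gold = (0.26/0.093)^(1/0.74) ≈ 4.0120.
y_gold = 4.0120^0.26 ≈ 1.4351; c_gold = (1−0.26)·y_gold ≈ 1.0620.

(a) s_gold = 0.260; (b) c_gold ≈ 1.062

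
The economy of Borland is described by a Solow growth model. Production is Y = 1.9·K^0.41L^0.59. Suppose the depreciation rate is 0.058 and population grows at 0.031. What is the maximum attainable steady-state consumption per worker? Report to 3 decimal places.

Break-even investment rate: n + δ = 0.031 + 0.058 = 0.089.
Golden rule sets MPK = n+δ: 0.41·1.9·k^(0.41−1) = 0.089, so k_gold = (0.41·1.9/0.089)^(1/0.59) ≈ 39.5239.
y_gold = 1.9·39.5239^0.41 ≈ 8.5796.
c_gold = y_gold − (n+δ)·k_gold = 8.5796 − 0.089·39.5239 ≈ 5.0620.

c_gold ≈ 5.062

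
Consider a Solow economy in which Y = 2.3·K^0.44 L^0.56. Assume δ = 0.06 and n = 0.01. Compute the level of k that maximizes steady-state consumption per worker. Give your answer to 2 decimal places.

Capital per worker breaks even when investment replaces (n + δ)·k; here n + δ = 0.07.
At the golden rule the marginal product of capital equals n+δ: 0.44·2.3·k^(0.44−1) = 0.07. Solving, k_gold = (0.44·2.3/0.07)^(1/0.56) ≈ 117.9168.

k_gold ≈ 117.92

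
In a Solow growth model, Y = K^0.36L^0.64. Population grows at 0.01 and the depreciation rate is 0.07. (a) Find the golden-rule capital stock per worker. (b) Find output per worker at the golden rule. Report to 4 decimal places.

The effective depreciation rate is n + δ = 0.01 + 0.07 = 0.08.
Golden rule sets MPK = n+δ: 0.36·k^(0.36−1) = 0.08, so k_gold = (0.36/0.08)^(1/0.64) ≈ 10.4868.
y_gold = 10.4868^0.36 ≈ 2.3304.

(a) k_gold ≈ 10.4868; (b) y_gold ≈ 2.3304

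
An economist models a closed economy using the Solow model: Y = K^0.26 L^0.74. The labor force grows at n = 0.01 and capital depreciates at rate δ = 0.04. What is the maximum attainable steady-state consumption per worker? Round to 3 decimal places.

c_gold ≈ 1.321

The effective depreciation rate is n + δ = 0.01 + 0.04 = 0.05.
At the golden rule the marginal product of capital equals n+δ: 0.26·k^(0.26−1) = 0.05. Solving, k_gold = (0.26/0.05)^(1/0.74) ≈ 9.2805.
y_gold = 9.2805^0.26 ≈ 1.7847.
c_gold = y_gold − (n+δ)·k_gold = 1.7847 − 0.05·9.2805 ≈ 1.3207.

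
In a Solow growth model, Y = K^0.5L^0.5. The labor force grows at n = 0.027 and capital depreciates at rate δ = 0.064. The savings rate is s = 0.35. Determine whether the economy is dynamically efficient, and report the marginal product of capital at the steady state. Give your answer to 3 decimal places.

n + δ = 0.027 + 0.064 = 0.091.
Steady-state k*: s·k^0.5 = 0.091·k gives k* = (0.35/0.091)^(1/0.5) ≈ 14.7929.
MPK = 0.5·14.7929^(-0.5) ≈ 0.1300.
MPK > n+δ = 0.091, so the economy is dynamically efficient (under-saving).

dynamically efficient; MPK ≈ 0.130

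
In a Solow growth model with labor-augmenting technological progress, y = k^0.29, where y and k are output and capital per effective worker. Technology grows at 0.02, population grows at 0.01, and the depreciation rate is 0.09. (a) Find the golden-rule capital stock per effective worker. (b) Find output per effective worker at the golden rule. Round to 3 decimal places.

The effective depreciation rate is n + g + δ = 0.01 + 0.02 + 0.09 = 0.12.
At the golden rule the marginal product of capital equals n+g+δ: 0.29·k^(0.29−1) = 0.12. Solving, k_gold = (0.29/0.12)^(1/0.71) ≈ 3.4653.
y_gold = 3.4653^0.29 ≈ 1.4339.

(a) k_gold ≈ 3.465; (b) y_gold ≈ 1.434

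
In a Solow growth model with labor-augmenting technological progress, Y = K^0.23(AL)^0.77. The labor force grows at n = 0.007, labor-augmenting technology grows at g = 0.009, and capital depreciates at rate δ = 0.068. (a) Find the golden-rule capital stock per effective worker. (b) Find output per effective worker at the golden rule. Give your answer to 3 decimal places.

(a) k_gold ≈ 3.699; (b) y_gold ≈ 1.351

n + g + δ = 0.007 + 0.009 + 0.068 = 0.084.
Setting f'(k) = n+g+δ gives 0.23·k^(0.23−1) = 0.084, hence k_gold = (0.23/0.084)^(1/0.77) ≈ 3.6993.
y_gold = 3.6993^0.23 ≈ 1.3510.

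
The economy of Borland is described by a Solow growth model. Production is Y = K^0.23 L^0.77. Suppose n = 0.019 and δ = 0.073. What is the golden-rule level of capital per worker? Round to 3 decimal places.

Break-even investment rate: n + δ = 0.019 + 0.073 = 0.092.
At the golden rule the marginal product of capital equals n+δ: 0.23·k^(0.23−1) = 0.092. Solving, k_gold = (0.23/0.092)^(1/0.77) ≈ 3.2870.

k_gold ≈ 3.287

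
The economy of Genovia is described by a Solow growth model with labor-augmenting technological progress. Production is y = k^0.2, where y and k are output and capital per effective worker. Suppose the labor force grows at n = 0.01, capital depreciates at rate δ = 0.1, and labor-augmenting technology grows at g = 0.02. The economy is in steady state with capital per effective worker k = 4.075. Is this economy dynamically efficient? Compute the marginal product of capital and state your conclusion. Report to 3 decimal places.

dynamically inefficient; MPK ≈ 0.065

The effective depreciation rate is n + g + δ = 0.01 + 0.02 + 0.1 = 0.13.
MPK = 0.2·k^(0.2−1) = 0.2·4.075^(-0.8) ≈ 0.0650.
MPK < 0.13, so the economy is dynamically inefficient (over-saving).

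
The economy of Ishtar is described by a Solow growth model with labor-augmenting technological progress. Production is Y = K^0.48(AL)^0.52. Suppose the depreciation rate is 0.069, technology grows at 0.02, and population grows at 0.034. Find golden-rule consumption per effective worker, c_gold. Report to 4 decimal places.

c_gold ≈ 1.8275

Capital per effective worker breaks even when investment replaces (n + g + δ)·k; here n + g + δ = 0.123.
Maximizing c = f(k) − (n+g+δ)·k gives f'(k) = n+g+δ, i.e. 0.48·k^(0.48−1) = 0.123, so k_gold = (0.48/0.123)^(1/0.52) ≈ 13.7147.
y_gold = 13.7147^0.48 ≈ 3.5144.
c_gold = y_gold − (n+g+δ)·k_gold = 3.5144 − 0.123·13.7147 ≈ 1.8275.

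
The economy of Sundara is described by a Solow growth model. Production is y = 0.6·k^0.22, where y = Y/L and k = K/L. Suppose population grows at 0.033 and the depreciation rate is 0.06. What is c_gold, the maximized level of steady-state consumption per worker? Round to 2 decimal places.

The effective depreciation rate is n + δ = 0.033 + 0.06 = 0.093.
Maximizing c = f(k) − (n+δ)·k gives f'(k) = n+δ, i.e. 0.22·0.6·k^(0.22−1) = 0.093, so k_gold = (0.22·0.6/0.093)^(1/0.78) ≈ 1.5667.
y_gold = 0.6·1.5667^0.22 ≈ 0.6623.
c_gold = y_gold − (n+δ)·k_gold = 0.6623 − 0.093·1.5667 ≈ 0.5166.

c_gold ≈ 0.52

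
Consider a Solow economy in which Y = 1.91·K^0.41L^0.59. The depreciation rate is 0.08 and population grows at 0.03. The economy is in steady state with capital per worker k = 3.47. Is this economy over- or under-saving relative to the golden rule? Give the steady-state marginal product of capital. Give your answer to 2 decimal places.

under-saving; MPK ≈ 0.38

Break-even investment rate: n + δ = 0.03 + 0.08 = 0.11.
MPK = 0.41·1.91·k^(0.41−1) = 0.41·1.91·3.47^(-0.59) ≈ 0.3759.
MPK > 0.11, so the economy is dynamically efficient (under-saving).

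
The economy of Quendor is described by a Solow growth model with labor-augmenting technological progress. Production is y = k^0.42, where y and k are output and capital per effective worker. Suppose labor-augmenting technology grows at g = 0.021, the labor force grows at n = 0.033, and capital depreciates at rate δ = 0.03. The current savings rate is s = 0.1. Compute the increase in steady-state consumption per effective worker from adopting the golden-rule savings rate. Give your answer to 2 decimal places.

Break-even investment rate: n + g + δ = 0.033 + 0.021 + 0.03 = 0.084.
Current steady state (s = 0.1): k* = (0.1/0.084)^(1/0.58) ≈ 1.3507, y* = 1.3507^0.42 ≈ 1.1346, c* = (1−0.1)·1.1346 ≈ 1.0211.
Maximizing c = f(k) − (n+g+δ)·k gives f'(k) = n+g+δ, i.e. 0.42·k^(0.42−1) = 0.084, so k_gold = (0.42/0.084)^(1/0.58) ≈ 16.0369.
y_gold = 16.0369^0.42 ≈ 3.2074, c_gold = y_gold − 0.084·k_gold ≈ 1.8603.
Gain: Δc = 1.8603 − 1.0211 ≈ 0.8392.

Δc ≈ 0.84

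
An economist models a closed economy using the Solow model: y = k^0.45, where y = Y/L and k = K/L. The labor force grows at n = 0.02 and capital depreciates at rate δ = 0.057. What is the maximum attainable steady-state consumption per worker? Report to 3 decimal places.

c_gold ≈ 2.332

Break-even investment rate: n + δ = 0.02 + 0.057 = 0.077.
Maximizing c = f(k) − (n+δ)·k gives f'(k) = n+δ, i.e. 0.45·k^(0.45−1) = 0.077, so k_gold = (0.45/0.077)^(1/0.55) ≈ 24.7765.
y_gold = 24.7765^0.45 ≈ 4.2395.
c_gold = y_gold − (n+δ)·k_gold = 4.2395 − 0.077·24.7765 ≈ 2.3317.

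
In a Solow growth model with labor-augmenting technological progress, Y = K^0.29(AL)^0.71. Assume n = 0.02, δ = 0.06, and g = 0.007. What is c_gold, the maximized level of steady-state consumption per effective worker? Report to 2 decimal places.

Break-even investment rate: n + g + δ = 0.02 + 0.007 + 0.06 = 0.087.
Setting f'(k) = n+g+δ gives 0.29·k^(0.29−1) = 0.087, hence k_gold = (0.29/0.087)^(1/0.71) ≈ 5.4507.
y_gold = 5.4507^0.29 ≈ 1.6352.
c_gold = y_gold − (n+g+δ)·k_gold = 1.6352 − 0.087·5.4507 ≈ 1.1610.

c_gold ≈ 1.16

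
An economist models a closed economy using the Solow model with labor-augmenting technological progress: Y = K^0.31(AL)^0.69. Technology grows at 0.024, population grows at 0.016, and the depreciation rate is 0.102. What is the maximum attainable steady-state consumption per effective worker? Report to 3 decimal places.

Capital per effective worker breaks even when investment replaces (n + g + δ)·k; here n + g + δ = 0.142.
At the golden rule the marginal product of capital equals n+g+δ: 0.31·k^(0.31−1) = 0.142. Solving, k_gold = (0.31/0.142)^(1/0.69) ≈ 3.1003.
y_gold = 3.1003^0.31 ≈ 1.4202.
c_gold = y_gold − (n+g+δ)·k_gold = 1.4202 − 0.142·3.1003 ≈ 0.9799.

c_gold ≈ 0.980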